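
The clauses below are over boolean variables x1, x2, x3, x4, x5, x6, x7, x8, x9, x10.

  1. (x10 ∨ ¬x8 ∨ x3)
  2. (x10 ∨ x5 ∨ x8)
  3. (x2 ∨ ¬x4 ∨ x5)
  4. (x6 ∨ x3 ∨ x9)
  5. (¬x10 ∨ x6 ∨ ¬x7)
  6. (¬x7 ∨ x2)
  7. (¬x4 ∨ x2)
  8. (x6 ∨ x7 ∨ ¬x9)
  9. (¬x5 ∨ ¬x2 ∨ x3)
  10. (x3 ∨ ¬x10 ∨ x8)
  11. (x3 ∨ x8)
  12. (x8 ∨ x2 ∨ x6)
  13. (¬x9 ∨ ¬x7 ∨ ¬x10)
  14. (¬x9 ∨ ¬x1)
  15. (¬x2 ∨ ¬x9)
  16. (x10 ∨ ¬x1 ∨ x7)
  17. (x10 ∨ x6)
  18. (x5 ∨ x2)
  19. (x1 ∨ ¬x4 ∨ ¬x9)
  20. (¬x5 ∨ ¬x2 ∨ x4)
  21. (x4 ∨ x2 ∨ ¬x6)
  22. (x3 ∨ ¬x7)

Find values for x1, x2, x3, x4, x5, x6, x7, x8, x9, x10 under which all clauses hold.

Pure literal: x3 appears only positively; assign x3 = True.
Set x1 = False and propagate.
Try x2 = True.
  then x9 is forced to False.
Set x4 = True and propagate.
For the remaining variables, x5 = True, x6 = True, x7 = True, x8 = False, x10 = False works.

x1 = False, x2 = True, x3 = True, x4 = True, x5 = True, x6 = True, x7 = True, x8 = False, x9 = False, x10 = False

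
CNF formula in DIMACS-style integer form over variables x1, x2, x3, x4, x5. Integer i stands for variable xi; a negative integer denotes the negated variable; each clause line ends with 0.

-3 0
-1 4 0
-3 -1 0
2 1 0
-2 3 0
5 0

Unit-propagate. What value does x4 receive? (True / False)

Unit clause (~x3) sets x3 = False.
(x3 \/ ~x2) with x3 = False leaves only ~x2, so x2 = False.
(x2 \/ x1) with x2 = False leaves only x1, so x1 = True.
In (x4 \/ ~x1), ~x1 is now false; x4 must hold, so x4 = True.

True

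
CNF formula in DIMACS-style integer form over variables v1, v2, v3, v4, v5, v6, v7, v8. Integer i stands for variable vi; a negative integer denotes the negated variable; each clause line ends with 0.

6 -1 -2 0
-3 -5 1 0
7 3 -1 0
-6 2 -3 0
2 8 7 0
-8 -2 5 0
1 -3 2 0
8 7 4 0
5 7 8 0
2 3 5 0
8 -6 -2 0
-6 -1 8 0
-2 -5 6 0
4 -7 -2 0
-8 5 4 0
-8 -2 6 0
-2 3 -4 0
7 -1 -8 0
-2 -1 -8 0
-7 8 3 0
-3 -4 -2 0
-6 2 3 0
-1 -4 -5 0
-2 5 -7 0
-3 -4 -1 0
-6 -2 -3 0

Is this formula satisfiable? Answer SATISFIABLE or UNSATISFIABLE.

SATISFIABLE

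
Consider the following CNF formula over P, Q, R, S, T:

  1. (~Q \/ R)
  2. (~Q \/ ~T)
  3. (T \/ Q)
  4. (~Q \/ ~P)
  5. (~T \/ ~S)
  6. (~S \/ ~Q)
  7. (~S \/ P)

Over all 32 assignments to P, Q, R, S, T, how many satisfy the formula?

The models are:
  P=F Q=F R=F S=F T=T
  P=F Q=F R=T S=F T=T
  P=F Q=T R=T S=F T=F
  P=T Q=F R=F S=F T=T
  P=T Q=F R=T S=F T=T
Count: 5.

5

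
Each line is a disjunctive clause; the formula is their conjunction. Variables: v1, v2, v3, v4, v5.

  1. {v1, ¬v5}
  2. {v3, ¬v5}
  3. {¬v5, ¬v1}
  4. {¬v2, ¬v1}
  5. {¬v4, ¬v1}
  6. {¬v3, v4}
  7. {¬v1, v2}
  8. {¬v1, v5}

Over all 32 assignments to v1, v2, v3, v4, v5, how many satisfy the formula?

6

Satisfying assignments:
  v1=F v2=F v3=F v4=F v5=F
  v1=F v2=F v3=F v4=T v5=F
  v1=F v2=F v3=T v4=T v5=F
  v1=F v2=T v3=F v4=F v5=F
  v1=F v2=T v3=F v4=T v5=F
  v1=F v2=T v3=T v4=T v5=F
Count: 6.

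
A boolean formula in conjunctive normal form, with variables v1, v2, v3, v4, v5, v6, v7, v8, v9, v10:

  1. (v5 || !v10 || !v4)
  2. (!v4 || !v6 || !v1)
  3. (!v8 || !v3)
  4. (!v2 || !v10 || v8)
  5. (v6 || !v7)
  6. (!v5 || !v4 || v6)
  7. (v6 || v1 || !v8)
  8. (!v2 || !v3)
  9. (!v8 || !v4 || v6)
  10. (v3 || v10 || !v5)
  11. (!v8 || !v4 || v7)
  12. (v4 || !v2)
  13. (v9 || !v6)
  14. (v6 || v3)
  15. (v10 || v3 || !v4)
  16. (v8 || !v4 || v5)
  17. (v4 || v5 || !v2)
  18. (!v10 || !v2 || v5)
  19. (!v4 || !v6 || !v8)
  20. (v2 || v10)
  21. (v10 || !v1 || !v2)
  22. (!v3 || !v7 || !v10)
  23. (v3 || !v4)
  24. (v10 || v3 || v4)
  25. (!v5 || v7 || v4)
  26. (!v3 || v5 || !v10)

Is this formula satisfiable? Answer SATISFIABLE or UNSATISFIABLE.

SATISFIABLE

v9 occurs only positively in the remaining clauses — set v9 = True.
Branch on v1: take v1 = True.
Try v2 = False.
  then v10 is forced to True.
Set v3 = False and propagate.
  then v6 is forced to True.
  then v4 is forced to False.
The remaining clauses are satisfied by v5 = False, v7 = True, v8 = False.
Every clause has at least one true literal under this assignment.
So v1=T, v2=F, v3=F, v4=F, v5=F, v6=T, v7=T, v8=F, v9=T, v10=T is a satisfying assignment.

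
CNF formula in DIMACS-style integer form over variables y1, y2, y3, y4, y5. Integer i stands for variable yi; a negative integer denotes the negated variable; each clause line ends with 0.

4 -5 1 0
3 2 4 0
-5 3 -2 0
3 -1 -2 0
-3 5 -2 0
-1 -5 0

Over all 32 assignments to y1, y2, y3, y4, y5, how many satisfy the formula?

Split on y2, then y3.
  y2=T, y3=T: remaining (y1,y4,y5) ∈ {(F,T,T)} — 1.
  y2=T, y3=F: remaining (y1,y4,y5) ∈ {(F,F,F); (F,T,F)} — 2.
  y2=F, y3=T: 5 of the 8 assignments to (y1,y4,y5) work.
  y2=F, y3=F: remaining (y1,y4,y5) ∈ {(F,T,F); (F,T,T); (T,T,F)} — 3.
Total: 1 + 2 + 5 + 3 = 11.

11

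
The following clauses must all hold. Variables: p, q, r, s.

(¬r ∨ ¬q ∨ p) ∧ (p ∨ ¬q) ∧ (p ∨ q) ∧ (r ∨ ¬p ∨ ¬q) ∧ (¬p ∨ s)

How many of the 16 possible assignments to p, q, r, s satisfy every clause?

3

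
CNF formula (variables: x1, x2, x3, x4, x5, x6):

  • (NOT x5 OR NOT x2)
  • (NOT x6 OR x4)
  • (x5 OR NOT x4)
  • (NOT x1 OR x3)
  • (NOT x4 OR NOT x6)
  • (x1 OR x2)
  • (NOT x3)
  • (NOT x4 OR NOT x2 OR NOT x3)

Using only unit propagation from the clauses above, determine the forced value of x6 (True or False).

False

(NOT x3) is a unit clause: x3 = False.
(x3 OR NOT x1) with x3 = False leaves only NOT x1, so x1 = False.
In (x2 OR x1), x1 is now false; x2 must hold, so x2 = True.
In (NOT x2 OR NOT x5), NOT x2 is now false; NOT x5 must hold, so x5 = False.
(NOT x4 OR x5): since x5 = False, the clause reduces to (NOT x4). x4 = False.
From (x4 OR NOT x6) and x4 = False: x6 = False.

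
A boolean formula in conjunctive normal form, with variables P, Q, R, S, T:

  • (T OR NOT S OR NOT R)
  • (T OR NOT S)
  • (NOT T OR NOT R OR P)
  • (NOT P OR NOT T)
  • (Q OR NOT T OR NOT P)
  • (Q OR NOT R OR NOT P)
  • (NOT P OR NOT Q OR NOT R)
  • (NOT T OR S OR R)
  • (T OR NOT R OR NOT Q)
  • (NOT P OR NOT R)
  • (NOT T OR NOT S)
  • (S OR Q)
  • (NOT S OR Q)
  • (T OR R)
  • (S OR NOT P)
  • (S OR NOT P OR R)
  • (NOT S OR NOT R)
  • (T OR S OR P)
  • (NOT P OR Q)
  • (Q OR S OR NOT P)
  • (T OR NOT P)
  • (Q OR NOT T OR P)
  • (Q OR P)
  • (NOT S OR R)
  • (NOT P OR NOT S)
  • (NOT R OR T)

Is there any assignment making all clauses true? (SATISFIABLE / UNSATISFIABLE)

UNSATISFIABLE

P = True:
  propagation gives T=False; an empty clause results — contradiction.
P = False:
  T = True:
    propagation gives R=False, S=True; an empty clause results — contradiction.
  T = False:
    propagation gives S=False; an empty clause results — contradiction.
Every branch closes, so no satisfying assignment exists.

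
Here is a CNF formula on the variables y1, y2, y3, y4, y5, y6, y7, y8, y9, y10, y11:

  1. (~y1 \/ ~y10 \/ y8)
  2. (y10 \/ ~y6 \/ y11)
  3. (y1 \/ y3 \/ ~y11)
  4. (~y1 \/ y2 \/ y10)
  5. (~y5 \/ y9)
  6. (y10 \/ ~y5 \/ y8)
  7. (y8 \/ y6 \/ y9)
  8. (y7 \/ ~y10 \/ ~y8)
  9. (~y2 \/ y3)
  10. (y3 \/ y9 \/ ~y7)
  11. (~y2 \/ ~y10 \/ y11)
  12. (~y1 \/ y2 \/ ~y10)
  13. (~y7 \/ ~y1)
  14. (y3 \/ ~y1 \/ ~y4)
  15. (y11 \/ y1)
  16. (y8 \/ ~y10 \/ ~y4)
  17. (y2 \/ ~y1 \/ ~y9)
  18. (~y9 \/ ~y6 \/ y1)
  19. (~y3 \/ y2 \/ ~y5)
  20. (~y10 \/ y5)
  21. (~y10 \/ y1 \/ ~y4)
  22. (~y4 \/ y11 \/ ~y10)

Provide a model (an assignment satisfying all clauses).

y1=0, y2=0, y3=1, y4=1, y5=0, y6=1, y7=0, y8=1, y9=0, y10=0, y11=1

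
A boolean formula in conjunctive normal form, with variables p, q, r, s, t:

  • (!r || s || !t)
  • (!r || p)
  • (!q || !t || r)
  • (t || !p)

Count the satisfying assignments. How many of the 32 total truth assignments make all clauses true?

10

Split on r, then t.
  r=T, t=T: remaining (p,q,s) ∈ {(T,F,T); (T,T,T)} — 2.
  r=T, t=F: a clause becomes empty — 0.
  r=F, t=T: remaining (p,q,s) ∈ {(F,F,F); (F,F,T); (T,F,F); (T,F,T)} — 4.
  r=F, t=F: remaining (p,q,s) ∈ {(F,F,F); (F,F,T); (F,T,F); (F,T,T)} — 4.
Total: 2 + 0 + 4 + 4 = 10.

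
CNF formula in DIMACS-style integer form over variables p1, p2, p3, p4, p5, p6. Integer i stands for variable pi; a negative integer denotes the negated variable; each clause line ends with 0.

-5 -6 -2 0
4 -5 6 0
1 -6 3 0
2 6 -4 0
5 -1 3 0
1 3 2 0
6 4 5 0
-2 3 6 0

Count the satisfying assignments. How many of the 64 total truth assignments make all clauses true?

18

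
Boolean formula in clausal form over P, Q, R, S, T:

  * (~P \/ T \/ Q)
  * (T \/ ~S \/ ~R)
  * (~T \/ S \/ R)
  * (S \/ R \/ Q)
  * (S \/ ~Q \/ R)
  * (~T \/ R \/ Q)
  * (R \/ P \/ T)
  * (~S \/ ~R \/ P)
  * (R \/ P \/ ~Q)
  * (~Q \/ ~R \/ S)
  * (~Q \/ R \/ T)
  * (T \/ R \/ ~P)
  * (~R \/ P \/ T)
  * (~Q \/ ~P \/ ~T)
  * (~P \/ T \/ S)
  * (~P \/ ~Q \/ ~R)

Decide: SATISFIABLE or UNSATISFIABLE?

SATISFIABLE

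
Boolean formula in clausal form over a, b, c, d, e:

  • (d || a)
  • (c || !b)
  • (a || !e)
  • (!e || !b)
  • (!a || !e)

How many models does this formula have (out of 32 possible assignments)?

9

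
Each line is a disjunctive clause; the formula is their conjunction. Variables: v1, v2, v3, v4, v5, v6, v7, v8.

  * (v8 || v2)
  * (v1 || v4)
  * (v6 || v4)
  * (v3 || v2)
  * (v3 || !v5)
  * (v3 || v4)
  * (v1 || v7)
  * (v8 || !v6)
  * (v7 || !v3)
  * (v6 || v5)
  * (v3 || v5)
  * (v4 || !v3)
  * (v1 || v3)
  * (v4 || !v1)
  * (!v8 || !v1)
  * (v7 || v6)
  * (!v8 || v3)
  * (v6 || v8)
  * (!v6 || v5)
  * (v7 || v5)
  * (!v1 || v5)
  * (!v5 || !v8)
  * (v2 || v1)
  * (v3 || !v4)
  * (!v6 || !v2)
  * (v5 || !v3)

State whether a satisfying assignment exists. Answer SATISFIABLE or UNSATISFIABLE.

UNSATISFIABLE

v3 = True:
  propagation gives v7=True, v4=True, v5=True, v8=False; an empty clause results — contradiction.
v3 = False:
  propagation gives v2=True, v5=False; an empty clause results — contradiction.
Every branch closes, so no satisfying assignment exists.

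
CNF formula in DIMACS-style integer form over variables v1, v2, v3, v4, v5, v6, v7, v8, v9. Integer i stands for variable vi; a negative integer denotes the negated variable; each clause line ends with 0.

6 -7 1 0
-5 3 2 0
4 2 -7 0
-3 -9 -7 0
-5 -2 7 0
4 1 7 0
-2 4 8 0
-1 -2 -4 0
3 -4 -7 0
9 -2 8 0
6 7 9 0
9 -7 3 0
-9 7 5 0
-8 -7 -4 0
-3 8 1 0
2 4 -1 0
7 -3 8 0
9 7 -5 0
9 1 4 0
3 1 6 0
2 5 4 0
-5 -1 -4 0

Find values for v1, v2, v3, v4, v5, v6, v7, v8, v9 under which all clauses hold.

Pure literal: v6 appears only positively; assign v6 = True.
Set v1 = True and propagate.
Try v2 = False.
  then v4 is forced to True.
  then v5 is forced to False.
The remaining clauses are satisfied by v3 = True, v7 = False, v8 = True, v9 = False.
Every clause has at least one true literal under this assignment.

v1=1, v2=0, v3=1, v4=1, v5=0, v6=1, v7=0, v8=1, v9=0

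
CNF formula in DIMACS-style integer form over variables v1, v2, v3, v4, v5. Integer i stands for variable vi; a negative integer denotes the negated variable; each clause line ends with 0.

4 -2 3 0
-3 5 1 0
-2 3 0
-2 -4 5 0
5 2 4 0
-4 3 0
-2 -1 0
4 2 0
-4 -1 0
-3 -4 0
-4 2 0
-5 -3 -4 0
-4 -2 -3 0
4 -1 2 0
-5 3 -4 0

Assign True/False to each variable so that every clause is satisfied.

v1=False, v2=True, v3=True, v4=False, v5=True

Check each clause:
  1. {¬v2, v3, v4} — v3 is true.
  2. {v1, ¬v3, v5} — v5 is true.
  3. {¬v2, v3} — v3 is true.
  4. {¬v4, v5, ¬v2} — ¬v4 is true.
  5. {v2, v5, v4} — v2 is true.
  6. {¬v4, v3} — v3 is true.
  7. {¬v2, ¬v1} — ¬v1 is true.
  8. {v4, v2} — v2 is true.
  9. {¬v1, ¬v4} — ¬v4 is true.
  10. {¬v3, ¬v4} — ¬v4 is true.
  11. {v2, ¬v4} — v2 is true.
  12. {¬v5, ¬v4, ¬v3} — ¬v4 is true.
  13. {¬v3, ¬v4, ¬v2} — ¬v4 is true.
  14. {v4, v2, ¬v1} — v2 is true.
  15. {¬v4, ¬v5, v3} — v3 is true.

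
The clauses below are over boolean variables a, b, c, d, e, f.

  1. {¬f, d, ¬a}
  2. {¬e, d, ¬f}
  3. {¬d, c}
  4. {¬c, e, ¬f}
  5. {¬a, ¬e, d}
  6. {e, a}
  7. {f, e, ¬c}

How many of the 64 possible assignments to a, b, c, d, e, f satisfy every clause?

14

Split on e, then d.
  e=1, d=1: forces c=1; a, b, f free → 2^3 = 8.
  e=1, d=0: remaining (a,b,c,f) ∈ {(0,0,0,0); (0,0,1,0); (0,1,0,0); (0,1,1,0)} — 4.
  e=0, d=1: a clause becomes empty — 0.
  e=0, d=0: remaining (a,b,c,f) ∈ {(1,0,0,0); (1,1,0,0)} — 2.
Total: 8 + 4 + 0 + 2 = 14.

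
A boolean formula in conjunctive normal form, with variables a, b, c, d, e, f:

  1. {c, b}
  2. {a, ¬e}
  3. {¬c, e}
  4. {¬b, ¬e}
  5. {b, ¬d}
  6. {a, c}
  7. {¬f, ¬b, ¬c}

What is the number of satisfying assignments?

Satisfying assignments:
  a=T b=F c=T d=F e=T f=F
  a=T b=F c=T d=F e=T f=T
  a=T b=T c=F d=F e=F f=F
  a=T b=T c=F d=F e=F f=T
  a=T b=T c=F d=T e=F f=F
  a=T b=T c=F d=T e=F f=T
Count: 6.

6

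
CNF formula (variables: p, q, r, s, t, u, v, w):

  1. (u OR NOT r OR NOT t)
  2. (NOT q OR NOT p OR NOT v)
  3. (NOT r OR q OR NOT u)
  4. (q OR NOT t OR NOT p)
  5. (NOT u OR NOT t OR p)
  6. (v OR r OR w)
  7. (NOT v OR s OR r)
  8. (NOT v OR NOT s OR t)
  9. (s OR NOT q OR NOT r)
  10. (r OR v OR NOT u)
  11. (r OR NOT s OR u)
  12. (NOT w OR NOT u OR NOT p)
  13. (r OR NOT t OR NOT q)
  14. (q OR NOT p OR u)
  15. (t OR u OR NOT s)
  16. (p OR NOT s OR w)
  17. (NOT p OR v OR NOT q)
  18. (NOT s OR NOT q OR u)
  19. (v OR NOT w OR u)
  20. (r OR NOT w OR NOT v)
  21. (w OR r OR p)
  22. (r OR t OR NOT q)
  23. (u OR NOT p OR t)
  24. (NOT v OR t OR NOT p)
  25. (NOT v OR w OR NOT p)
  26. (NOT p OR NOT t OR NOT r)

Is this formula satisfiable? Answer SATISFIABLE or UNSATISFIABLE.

SATISFIABLE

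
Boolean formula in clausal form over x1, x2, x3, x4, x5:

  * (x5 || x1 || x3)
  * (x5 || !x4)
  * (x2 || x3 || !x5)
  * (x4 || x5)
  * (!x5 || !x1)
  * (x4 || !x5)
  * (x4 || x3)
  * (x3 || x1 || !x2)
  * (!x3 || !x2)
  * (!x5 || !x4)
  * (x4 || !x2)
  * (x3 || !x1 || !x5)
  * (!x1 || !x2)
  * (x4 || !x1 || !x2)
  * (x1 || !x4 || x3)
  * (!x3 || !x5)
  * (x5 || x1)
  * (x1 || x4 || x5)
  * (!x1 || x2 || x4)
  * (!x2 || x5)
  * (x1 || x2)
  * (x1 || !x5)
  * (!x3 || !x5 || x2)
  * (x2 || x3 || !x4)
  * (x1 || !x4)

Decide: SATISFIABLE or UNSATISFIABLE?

UNSATISFIABLE

x5 = True:
  propagation gives x1=False; an empty clause results — contradiction.
x5 = False:
  propagation gives x4=False; an empty clause results — contradiction.
Every branch closes, so no satisfying assignment exists.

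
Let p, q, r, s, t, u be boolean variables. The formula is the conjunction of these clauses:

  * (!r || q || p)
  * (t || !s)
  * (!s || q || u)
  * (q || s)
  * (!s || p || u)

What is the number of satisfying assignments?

25

Split on s, then q.
  s=T, q=T: r free; 3 ways for (p,t,u) × 2^1 = 6.
  s=T, q=F: remaining (p,r,t,u) ∈ {(F,F,T,T); (T,F,T,T); (T,T,T,T)} — 3.
  s=F, q=T: p, r, t, u free → 2^4 = 16.
  s=F, q=F: a clause becomes empty — 0.
Total: 6 + 3 + 16 + 0 = 25.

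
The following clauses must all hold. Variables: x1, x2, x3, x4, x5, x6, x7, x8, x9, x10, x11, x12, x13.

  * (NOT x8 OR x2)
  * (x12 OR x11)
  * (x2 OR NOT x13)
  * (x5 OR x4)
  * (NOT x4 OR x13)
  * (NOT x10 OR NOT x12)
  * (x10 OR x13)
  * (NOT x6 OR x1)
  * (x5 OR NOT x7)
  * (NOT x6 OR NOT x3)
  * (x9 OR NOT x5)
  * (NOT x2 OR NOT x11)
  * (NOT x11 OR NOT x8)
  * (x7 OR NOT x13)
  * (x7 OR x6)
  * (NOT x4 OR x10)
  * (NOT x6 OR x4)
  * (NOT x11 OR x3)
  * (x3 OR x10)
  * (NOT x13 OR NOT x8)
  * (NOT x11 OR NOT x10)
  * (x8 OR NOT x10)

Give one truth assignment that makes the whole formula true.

x1=True, x2=True, x3=True, x4=False, x5=True, x6=False, x7=True, x8=False, x9=True, x10=False, x11=False, x12=True, x13=True

x1 occurs only positively in the remaining clauses — set x1 = True.
Pure literal: x9 appears only positively; assign x9 = True.
Try x2 = True.
  then x11 is forced to False.
  then x12 is forced to True.
  then x10 is forced to False.
  then x13 is forced to True.
  then x7 is forced to True.
  then x5 is forced to True.
  then x4 is forced to False.
  then x6 is forced to False.
  then x3 is forced to True.
  then x8 is forced to False.
Every clause has at least one true literal under this assignment.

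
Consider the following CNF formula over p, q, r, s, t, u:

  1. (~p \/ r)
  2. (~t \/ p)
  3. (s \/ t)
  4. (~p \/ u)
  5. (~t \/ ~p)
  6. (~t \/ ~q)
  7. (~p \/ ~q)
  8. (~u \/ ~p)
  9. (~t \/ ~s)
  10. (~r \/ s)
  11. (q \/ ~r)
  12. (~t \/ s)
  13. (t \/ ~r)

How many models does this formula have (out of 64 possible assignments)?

4

Satisfying assignments:
  p=F q=F r=F s=T t=F u=F
  p=F q=F r=F s=T t=F u=T
  p=F q=T r=F s=T t=F u=F
  p=F q=T r=F s=T t=F u=T
Count: 4.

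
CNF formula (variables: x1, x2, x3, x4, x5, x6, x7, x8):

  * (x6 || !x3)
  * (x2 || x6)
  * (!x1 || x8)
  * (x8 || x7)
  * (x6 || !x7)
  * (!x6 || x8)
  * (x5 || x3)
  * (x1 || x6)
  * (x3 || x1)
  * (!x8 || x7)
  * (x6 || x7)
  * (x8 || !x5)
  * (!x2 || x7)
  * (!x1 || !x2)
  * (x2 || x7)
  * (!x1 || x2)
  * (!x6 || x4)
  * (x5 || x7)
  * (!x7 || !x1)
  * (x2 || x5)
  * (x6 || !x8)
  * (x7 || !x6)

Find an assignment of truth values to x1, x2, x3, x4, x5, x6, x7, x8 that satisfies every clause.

Pure literal: x4 appears only positively; assign x4 = True.
Branch on x1: take x1 = False.
  then x6 is forced to True.
  then x8 is forced to True.
  then x3 is forced to True.
  then x7 is forced to True.
Set x2 = False and propagate.
  then x5 is forced to True.

x1=False, x2=False, x3=True, x4=True, x5=True, x6=True, x7=True, x8=True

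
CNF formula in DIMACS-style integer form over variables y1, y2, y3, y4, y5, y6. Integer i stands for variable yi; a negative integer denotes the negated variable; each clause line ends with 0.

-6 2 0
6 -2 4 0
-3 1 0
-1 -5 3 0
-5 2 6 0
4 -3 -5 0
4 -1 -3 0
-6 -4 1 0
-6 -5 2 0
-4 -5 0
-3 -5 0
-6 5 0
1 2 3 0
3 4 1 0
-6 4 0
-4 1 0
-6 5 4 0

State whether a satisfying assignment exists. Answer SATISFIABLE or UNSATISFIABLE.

Try y1 = True.
For the remaining variables, y2 = False, y3 = False, y4 = False, y5 = False, y6 = False works.
So y1 = T, y2 = F, y3 = F, y4 = F, y5 = F, y6 = F is a satisfying assignment.

SATISFIABLE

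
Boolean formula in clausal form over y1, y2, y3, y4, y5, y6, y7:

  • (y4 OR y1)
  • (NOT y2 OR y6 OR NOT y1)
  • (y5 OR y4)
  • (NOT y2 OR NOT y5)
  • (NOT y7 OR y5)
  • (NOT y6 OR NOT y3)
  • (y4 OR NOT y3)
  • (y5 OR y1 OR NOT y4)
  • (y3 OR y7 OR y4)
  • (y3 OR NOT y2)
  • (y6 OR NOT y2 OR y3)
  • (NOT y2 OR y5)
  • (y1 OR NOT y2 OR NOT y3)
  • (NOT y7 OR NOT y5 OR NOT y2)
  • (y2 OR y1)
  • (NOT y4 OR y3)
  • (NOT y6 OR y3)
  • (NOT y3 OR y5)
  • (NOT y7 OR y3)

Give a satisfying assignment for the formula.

Set y1 = True and propagate.
Set y2 = False and propagate.
Set y3 = True and propagate.
  then y6 is forced to False.
  then y4 is forced to True.
  then y5 is forced to True.
y7 is now unconstrained; take y7 = True.

y1 = T, y2 = F, y3 = T, y4 = T, y5 = T, y6 = F, y7 = T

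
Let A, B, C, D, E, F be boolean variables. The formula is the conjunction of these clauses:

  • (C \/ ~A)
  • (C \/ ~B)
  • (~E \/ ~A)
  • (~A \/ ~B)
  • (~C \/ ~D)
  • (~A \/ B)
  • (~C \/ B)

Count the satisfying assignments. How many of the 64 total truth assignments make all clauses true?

12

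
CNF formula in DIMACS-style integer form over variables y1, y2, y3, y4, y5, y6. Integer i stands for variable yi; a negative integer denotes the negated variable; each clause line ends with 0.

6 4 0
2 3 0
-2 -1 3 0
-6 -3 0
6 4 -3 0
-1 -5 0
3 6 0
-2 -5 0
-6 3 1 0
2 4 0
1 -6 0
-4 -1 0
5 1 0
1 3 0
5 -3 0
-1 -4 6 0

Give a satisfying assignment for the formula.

y1=False, y2=False, y3=True, y4=True, y5=True, y6=False

Try y1 = False.
  then y6 is forced to False.
  then y4 is forced to True.
  then y3 is forced to True.
  then y5 is forced to True.
  then y2 is forced to False.
Check each clause:
  1. (y4 || y6) — y4 is true.
  2. (y2 || y3) — y3 is true.
  3. (!y2 || !y1 || y3) — y3 is true.
  4. (!y6 || !y3) — !y6 is true.
  5. (y4 || y6 || !y3) — y4 is true.
  6. (!y5 || !y1) — !y1 is true.
  7. (y6 || y3) — y3 is true.
  8. (!y5 || !y2) — !y2 is true.
  9. (y3 || y1 || !y6) — !y6 is true.
  10. (y2 || y4) — y4 is true.
  11. (y1 || !y6) — !y6 is true.
  12. (!y4 || !y1) — !y1 is true.
  13. (y1 || y5) — y5 is true.
  14. (y3 || y1) — y3 is true.
  15. (y5 || !y3) — y5 is true.
  16. (!y1 || y6 || !y4) — !y1 is true.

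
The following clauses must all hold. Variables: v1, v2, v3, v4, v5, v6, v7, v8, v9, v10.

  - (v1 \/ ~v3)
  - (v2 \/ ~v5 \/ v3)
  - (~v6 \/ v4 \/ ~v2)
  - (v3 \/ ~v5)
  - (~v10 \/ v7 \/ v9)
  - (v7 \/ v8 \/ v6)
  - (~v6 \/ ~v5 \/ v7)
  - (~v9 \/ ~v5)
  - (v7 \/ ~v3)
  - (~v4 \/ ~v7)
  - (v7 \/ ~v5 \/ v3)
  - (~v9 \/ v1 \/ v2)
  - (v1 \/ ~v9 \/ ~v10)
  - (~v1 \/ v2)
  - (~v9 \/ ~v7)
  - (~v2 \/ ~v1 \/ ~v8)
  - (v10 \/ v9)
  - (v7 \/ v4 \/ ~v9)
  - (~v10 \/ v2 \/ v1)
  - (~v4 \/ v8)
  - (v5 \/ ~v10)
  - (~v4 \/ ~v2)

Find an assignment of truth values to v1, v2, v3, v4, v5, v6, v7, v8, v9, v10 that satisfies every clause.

Try v1 = True.
  then v2 is forced to True.
  then v8 is forced to False.
  then v4 is forced to False.
  then v6 is forced to False.
  then v7 is forced to True.
  then v9 is forced to False.
  then v10 is forced to True.
  then v5 is forced to True.
  then v3 is forced to True.

v1=T, v2=T, v3=T, v4=F, v5=T, v6=F, v7=T, v8=F, v9=F, v10=T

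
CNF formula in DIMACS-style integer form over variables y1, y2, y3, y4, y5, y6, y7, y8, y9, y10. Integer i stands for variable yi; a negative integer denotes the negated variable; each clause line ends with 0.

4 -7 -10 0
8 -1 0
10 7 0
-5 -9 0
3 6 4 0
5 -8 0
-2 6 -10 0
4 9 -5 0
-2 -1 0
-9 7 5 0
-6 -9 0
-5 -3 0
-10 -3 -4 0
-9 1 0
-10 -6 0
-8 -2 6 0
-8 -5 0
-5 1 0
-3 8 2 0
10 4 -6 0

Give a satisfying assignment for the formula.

y1=False, y2=True, y3=False, y4=True, y5=False, y6=False, y7=True, y8=False, y9=False, y10=False

Check each clause:
  1. {y4, ¬y10, ¬y7} — y4 is true.
  2. {¬y1, y8} — ¬y1 is true.
  3. {y10, y7} — y7 is true.
  4. {¬y9, ¬y5} — ¬y5 is true.
  5. {y4, y6, y3} — y4 is true.
  6. {¬y8, y5} — ¬y8 is true.
  7. {¬y10, y6, ¬y2} — ¬y10 is true.
  8. {y9, y4, ¬y5} — ¬y5 is true.
  9. {¬y1, ¬y2} — ¬y1 is true.
  10. {y7, ¬y9, y5} — y7 is true.
  11. {¬y9, ¬y6} — ¬y6 is true.
  12. {¬y3, ¬y5} — ¬y5 is true.
  13. {¬y3, ¬y4, ¬y10} — ¬y3 is true.
  14. {y1, ¬y9} — ¬y9 is true.
  15. {¬y6, ¬y10} — ¬y6 is true.
  16. {¬y2, ¬y8, y6} — ¬y8 is true.
  17. {¬y5, ¬y8} — ¬y8 is true.
  18. {y1, ¬y5} — ¬y5 is true.
  19. {¬y3, y2, y8} — y2 is true.
  20. {¬y6, y4, y10} — ¬y6 is true.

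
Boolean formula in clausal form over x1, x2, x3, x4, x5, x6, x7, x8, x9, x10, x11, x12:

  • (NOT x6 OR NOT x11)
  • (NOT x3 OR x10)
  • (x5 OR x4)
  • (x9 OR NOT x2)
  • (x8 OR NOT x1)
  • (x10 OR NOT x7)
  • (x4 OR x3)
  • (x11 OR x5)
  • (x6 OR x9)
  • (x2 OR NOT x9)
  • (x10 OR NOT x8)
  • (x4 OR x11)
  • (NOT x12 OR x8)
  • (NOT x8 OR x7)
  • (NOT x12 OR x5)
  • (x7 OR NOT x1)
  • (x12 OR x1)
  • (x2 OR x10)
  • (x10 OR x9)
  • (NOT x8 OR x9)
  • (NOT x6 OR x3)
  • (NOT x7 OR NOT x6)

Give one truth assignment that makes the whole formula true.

x1=1  x2=1  x3=0  x4=1  x5=1  x6=0  x7=1  x8=1  x9=1  x10=1  x11=1  x12=0

x4 occurs only positively in the remaining clauses — set x4 = True.
x5 occurs only positively in the remaining clauses — set x5 = True.
Set x1 = True and propagate.
  then x8 is forced to True.
  then x10 is forced to True.
  then x7 is forced to True.
  then x9 is forced to True.
  then x2 is forced to True.
  then x6 is forced to False.
x3, x11, x12 are now unconstrained; take x3 = False, x11 = True, x12 = False.
Check each clause:
  1. (NOT x11 OR NOT x6) — NOT x6 is true.
  2. (NOT x3 OR x10) — x10 is true.
  3. (x5 OR x4) — x4 is true.
  4. (NOT x2 OR x9) — x9 is true.
  5. (x8 OR NOT x1) — x8 is true.
  6. (x10 OR NOT x7) — x10 is true.
  7. (x4 OR x3) — x4 is true.
  8. (x5 OR x11) — x11 is true.
  9. (x6 OR x9) — x9 is true.
  10. (x2 OR NOT x9) — x2 is true.
  11. (NOT x8 OR x10) — x10 is true.
  12. (x4 OR x11) — x11 is true.
  13. (NOT x12 OR x8) — x8 is true.
  14. (NOT x8 OR x7) — x7 is true.
  15. (x5 OR NOT x12) — NOT x12 is true.
  16. (x7 OR NOT x1) — x7 is true.
  17. (x12 OR x1) — x1 is true.
  18. (x2 OR x10) — x10 is true.
  19. (x9 OR x10) — x9 is true.
  20. (NOT x8 OR x9) — x9 is true.
  21. (NOT x6 OR x3) — NOT x6 is true.
  22. (NOT x6 OR NOT x7) — NOT x6 is true.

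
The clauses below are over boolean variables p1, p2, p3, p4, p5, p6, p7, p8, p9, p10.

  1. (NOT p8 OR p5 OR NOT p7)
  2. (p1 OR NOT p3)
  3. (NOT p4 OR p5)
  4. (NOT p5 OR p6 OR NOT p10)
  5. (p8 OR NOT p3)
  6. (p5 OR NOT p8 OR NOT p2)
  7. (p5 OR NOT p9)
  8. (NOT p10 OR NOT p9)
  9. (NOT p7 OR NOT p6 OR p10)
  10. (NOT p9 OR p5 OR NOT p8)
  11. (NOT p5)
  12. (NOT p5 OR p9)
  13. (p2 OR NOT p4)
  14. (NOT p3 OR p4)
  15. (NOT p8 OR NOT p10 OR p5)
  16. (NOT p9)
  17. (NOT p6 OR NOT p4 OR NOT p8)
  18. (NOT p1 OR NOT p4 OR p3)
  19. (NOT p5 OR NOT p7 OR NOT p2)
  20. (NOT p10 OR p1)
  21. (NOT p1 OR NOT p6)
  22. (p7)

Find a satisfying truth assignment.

(NOT p5) is a unit clause, so p5 = False.
Unit propagation: (NOT p4) forces p4 = False.
(NOT p9) is a unit clause, so p9 = False.
(NOT p3) is a unit clause, so p3 = False.
The clause (p7) is unit: p7 must be True.
(NOT p8) is a unit clause, so p8 = False.
p6 occurs only negated in the remaining clauses — set p6 = False.
Set p1 = False and propagate.
  then p10 is forced to False.
p2 is now unconstrained; take p2 = False.

p1=0, p2=0, p3=0, p4=0, p5=0, p6=0, p7=1, p8=0, p9=0, p10=0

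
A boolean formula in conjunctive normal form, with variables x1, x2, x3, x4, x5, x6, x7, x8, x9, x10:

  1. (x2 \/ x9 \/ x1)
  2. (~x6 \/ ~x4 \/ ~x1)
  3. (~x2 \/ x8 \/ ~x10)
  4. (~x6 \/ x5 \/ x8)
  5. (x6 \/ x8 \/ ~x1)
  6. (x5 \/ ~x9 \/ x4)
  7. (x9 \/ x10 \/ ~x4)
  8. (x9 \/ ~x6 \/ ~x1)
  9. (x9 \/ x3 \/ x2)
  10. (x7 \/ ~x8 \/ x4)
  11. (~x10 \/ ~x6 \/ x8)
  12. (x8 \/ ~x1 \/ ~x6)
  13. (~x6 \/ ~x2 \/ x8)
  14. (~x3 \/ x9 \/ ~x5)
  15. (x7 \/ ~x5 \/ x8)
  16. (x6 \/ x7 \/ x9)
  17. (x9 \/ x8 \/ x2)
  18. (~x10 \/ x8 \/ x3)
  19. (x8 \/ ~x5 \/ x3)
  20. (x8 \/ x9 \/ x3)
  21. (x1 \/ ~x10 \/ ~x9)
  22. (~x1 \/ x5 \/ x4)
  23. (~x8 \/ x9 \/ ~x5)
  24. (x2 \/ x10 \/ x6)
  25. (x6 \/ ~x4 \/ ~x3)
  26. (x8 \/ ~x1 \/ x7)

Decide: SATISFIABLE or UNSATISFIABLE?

SATISFIABLE

x7 occurs only positively in the remaining clauses — set x7 = True.
Branch on x1: take x1 = False.
Try x2 = True.
For the remaining variables, x3 = True, x4 = False, x5 = False, x6 = False, x8 = True, x9 = False, x10 = True works.
So x1 = 0  x2 = 1  x3 = 1  x4 = 0  x5 = 0  x6 = 0  x7 = 1  x8 = 1  x9 = 0  x10 = 1 is a satisfying assignment.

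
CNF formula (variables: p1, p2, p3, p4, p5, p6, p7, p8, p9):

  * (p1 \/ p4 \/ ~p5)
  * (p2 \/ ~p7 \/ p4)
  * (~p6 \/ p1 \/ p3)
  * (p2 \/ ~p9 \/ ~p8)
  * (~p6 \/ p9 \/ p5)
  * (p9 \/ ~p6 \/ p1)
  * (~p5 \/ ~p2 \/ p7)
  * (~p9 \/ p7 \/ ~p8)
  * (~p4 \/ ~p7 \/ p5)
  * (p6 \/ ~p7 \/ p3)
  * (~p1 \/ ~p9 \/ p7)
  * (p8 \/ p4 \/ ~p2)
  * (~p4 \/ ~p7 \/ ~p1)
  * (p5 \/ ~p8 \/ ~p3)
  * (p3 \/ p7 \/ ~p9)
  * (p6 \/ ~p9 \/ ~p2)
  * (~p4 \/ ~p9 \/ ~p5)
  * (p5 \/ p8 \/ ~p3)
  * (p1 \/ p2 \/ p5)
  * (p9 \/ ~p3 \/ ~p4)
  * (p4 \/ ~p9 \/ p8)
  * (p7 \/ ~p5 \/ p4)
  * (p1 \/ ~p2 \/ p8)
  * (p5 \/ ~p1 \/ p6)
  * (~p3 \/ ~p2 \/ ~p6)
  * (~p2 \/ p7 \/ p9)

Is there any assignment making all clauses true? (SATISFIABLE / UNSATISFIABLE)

SATISFIABLE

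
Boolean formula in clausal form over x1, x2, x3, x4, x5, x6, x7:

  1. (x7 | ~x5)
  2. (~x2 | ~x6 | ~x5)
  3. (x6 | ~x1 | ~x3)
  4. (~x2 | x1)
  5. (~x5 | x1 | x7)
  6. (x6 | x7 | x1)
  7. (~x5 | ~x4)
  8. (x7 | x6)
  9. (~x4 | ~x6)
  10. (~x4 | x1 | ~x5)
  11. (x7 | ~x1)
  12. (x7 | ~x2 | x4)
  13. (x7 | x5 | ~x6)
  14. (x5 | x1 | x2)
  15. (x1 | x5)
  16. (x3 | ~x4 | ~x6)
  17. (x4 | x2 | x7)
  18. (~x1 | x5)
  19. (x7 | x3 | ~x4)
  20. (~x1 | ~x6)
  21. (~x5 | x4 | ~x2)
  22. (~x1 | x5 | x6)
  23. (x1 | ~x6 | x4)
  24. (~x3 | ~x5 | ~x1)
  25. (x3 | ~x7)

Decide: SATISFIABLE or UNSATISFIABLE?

Try x1 = False.
  then x2 is forced to False.
  then x5 is forced to True.
  then x7 is forced to True.
  then x4 is forced to False.
  then x6 is forced to False.
  then x3 is forced to True.
So x1=F, x2=F, x3=T, x4=F, x5=T, x6=F, x7=T is a satisfying assignment.

SATISFIABLE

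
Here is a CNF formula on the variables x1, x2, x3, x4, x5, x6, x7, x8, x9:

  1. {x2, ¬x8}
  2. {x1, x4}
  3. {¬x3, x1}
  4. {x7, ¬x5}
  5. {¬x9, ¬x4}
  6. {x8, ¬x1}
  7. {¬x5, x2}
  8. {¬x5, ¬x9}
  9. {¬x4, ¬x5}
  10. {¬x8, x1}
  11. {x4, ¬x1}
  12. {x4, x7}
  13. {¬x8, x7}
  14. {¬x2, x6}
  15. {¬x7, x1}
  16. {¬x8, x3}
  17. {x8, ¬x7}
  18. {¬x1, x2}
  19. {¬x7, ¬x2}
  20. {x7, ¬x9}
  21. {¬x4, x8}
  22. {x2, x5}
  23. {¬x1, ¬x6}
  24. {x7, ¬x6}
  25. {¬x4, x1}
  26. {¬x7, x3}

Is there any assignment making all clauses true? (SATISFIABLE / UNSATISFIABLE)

UNSATISFIABLE

x1 = True:
  propagation gives x8=True, x2=True, x4=True, x9=False; an empty clause results — contradiction.
x1 = False:
  propagation gives x4=True; an empty clause results — contradiction.
Every branch closes, so no satisfying assignment exists.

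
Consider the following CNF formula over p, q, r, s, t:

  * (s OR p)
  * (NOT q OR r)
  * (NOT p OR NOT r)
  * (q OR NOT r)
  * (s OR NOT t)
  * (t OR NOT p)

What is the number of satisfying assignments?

5

Satisfying assignments:
  p=0 q=0 r=0 s=1 t=0
  p=0 q=0 r=0 s=1 t=1
  p=0 q=1 r=1 s=1 t=0
  p=0 q=1 r=1 s=1 t=1
  p=1 q=0 r=0 s=1 t=1
Count: 5.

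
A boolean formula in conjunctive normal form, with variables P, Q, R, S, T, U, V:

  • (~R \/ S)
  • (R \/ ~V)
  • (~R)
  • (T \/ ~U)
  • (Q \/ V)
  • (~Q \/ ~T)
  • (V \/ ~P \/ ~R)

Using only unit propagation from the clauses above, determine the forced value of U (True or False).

Unit clause (~R) sets R = False.
(~V \/ R) with R = False leaves only ~V, so V = False.
(V \/ Q) with V = False leaves only Q, so Q = True.
(~Q \/ ~T): since Q = True, the clause reduces to (~T). T = False.
From (T \/ ~U) and T = False: U = False.

False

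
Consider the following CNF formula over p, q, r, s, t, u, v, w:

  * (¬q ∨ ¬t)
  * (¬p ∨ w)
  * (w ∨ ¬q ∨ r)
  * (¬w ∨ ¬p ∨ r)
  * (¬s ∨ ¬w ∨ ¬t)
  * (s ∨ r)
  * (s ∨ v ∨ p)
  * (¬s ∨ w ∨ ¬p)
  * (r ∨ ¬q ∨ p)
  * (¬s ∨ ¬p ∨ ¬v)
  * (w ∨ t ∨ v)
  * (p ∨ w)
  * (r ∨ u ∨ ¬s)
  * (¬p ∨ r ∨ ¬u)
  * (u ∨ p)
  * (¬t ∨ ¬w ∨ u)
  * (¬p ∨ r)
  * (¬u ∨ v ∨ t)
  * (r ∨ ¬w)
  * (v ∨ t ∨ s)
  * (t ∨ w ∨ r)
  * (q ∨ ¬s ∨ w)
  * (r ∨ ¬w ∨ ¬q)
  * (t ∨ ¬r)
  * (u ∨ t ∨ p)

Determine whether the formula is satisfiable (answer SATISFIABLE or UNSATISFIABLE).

SATISFIABLE

Set p = True and propagate.
  then w is forced to True.
  then r is forced to True.
  then t is forced to True.
  then q is forced to False.
  then s is forced to False.
  then u is forced to True.
v is now unconstrained; take v = True.
So p=True, q=False, r=True, s=False, t=True, u=True, v=True, w=True is a satisfying assignment.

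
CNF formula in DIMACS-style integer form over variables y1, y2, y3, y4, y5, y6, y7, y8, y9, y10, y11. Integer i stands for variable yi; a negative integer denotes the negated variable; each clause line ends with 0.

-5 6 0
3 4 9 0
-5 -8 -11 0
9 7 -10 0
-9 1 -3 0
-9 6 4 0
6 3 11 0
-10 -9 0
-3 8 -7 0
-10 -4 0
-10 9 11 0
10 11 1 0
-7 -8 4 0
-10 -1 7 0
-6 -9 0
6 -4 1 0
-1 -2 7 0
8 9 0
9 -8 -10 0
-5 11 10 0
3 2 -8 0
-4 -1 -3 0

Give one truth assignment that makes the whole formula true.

Pure literal: y5 appears only negated; assign y5 = False.
Branch on y1: take y1 = True.
For the remaining variables, y2 = True, y3 = False, y4 = True, y6 = False, y7 = True, y8 = True, y9 = True, y10 = False, y11 = True works.
Check each clause:
  1. {¬y5, y6} — ¬y5 is true.
  2. {y4, y9, y3} — y9 is true.
  3. {¬y11, ¬y8, ¬y5} — ¬y5 is true.
  4. {¬y10, y9, y7} — y9 is true.
  5. {¬y3, ¬y9, y1} — y1 is true.
  6. {y6, y4, ¬y9} — y4 is true.
  7. {y6, y3, y11} — y11 is true.
  8. {¬y9, ¬y10} — ¬y10 is true.
  9. {y8, ¬y7, ¬y3} — y8 is true.
  10. {¬y4, ¬y10} — ¬y10 is true.
  11. {y11, y9, ¬y10} — y9 is true.
  12. {y1, y11, y10} — y1 is true.
  13. {¬y7, ¬y8, y4} — y4 is true.
  14. {y7, ¬y10, ¬y1} — ¬y10 is true.
  15. {¬y6, ¬y9} — ¬y6 is true.
  16. {¬y4, y6, y1} — y1 is true.
  17. {y7, ¬y1, ¬y2} — y7 is true.
  18. {y9, y8} — y8 is true.
  19. {¬y10, ¬y8, y9} — y9 is true.
  20. {y11, y10, ¬y5} — y11 is true.
  21. {¬y8, y3, y2} — y2 is true.
  22. {¬y4, ¬y3, ¬y1} — ¬y3 is true.

y1=True, y2=True, y3=False, y4=True, y5=False, y6=False, y7=True, y8=True, y9=True, y10=False, y11=True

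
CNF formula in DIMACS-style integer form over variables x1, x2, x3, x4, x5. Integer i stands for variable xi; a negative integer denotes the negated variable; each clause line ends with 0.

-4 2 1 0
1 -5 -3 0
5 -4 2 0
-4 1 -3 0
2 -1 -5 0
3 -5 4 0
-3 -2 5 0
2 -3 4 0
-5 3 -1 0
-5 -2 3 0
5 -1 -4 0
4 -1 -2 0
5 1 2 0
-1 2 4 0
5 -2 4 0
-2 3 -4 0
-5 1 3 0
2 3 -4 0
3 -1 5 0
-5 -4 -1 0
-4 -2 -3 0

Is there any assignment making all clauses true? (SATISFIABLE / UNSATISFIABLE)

UNSATISFIABLE

x2 = True:
  x3 = True:
    propagation gives x5=True, x1=True, x4=True; an empty clause results — contradiction.
  x3 = False:
    propagation gives x5=False, x4=True; an empty clause results — contradiction.
x2 = False:
  x1 = True:
    propagation gives x5=False, x4=False; an empty clause results — contradiction.
  x1 = False:
    propagation gives x4=False, x3=False, x5=False; an empty clause results — contradiction.
Every branch closes, so no satisfying assignment exists.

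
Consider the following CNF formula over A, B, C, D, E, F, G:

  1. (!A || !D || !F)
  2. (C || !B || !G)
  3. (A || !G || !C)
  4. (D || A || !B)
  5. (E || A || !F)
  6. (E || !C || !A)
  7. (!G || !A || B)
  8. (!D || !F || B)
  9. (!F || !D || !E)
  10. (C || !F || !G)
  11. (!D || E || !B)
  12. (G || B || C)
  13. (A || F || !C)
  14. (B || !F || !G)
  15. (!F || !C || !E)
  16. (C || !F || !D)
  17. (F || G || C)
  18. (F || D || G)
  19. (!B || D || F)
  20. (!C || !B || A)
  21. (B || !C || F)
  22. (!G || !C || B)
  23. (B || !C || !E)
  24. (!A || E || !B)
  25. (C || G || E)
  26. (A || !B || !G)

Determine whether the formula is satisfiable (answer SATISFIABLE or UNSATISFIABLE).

SATISFIABLE

Try A = False.
Try B = False.
The remaining clauses are satisfied by C = False, D = False, E = False, F = False, G = True.
So A=F, B=F, C=F, D=F, E=F, F=F, G=T is a satisfying assignment.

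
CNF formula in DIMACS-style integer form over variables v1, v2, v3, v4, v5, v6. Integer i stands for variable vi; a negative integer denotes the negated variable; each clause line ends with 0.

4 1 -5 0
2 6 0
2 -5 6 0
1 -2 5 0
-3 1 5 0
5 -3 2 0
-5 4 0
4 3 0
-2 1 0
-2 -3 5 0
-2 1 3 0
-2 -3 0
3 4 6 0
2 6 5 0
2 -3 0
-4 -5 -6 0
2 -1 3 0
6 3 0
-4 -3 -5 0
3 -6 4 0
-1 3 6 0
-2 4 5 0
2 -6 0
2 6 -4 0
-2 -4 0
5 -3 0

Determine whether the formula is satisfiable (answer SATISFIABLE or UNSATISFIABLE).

UNSATISFIABLE

v2 = True:
  propagation gives v1=True, v3=False, v4=True; an empty clause results — contradiction.
v2 = False:
  propagation gives v6=True; an empty clause results — contradiction.
Every branch closes, so no satisfying assignment exists.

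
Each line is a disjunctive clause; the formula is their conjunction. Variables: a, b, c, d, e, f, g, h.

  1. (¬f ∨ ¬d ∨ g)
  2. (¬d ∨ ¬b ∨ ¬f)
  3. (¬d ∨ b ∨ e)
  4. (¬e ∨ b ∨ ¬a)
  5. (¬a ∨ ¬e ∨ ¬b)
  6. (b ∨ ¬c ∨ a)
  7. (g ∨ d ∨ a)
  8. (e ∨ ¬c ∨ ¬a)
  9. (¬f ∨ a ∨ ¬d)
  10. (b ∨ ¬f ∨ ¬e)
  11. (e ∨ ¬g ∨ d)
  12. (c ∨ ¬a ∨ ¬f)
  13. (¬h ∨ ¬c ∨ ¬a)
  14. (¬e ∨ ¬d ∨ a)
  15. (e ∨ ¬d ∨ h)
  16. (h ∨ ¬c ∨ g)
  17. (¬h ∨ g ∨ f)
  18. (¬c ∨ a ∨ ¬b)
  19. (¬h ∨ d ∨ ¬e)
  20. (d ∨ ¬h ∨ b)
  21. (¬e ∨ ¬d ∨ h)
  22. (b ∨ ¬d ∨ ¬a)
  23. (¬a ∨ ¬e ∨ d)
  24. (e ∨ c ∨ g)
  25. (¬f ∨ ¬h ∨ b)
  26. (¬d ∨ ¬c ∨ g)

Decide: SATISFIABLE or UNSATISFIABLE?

Branch on a: take a = False.
The remaining clauses are satisfied by b = True, c = False, d = False, e = True, f = True, g = True, h = False.
Every clause has at least one true literal under this assignment.
So a = False, b = True, c = False, d = False, e = True, f = True, g = True, h = False is a satisfying assignment.

SATISFIABLE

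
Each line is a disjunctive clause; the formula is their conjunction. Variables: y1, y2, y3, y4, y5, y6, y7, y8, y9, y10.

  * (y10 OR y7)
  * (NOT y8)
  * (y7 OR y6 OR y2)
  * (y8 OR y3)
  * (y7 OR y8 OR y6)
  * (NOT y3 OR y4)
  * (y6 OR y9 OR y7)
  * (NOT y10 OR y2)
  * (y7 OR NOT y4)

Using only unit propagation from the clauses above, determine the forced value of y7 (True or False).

(NOT y8) is a unit clause: y8 = False.
(y8 OR y3): since y8 = False, the clause reduces to (y3). y3 = True.
From (NOT y3 OR y4) and y3 = True: y4 = True.
(y7 OR NOT y4) with y4 = True leaves only y7, so y7 = True.

True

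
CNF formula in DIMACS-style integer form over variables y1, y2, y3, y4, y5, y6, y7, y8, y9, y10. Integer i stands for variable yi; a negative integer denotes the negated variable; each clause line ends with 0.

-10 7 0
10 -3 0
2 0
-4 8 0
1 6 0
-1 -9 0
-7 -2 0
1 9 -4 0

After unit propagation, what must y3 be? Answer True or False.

(y2) stands alone — y2 = True.
In (¬y7 ∨ ¬y2), ¬y2 is now false; ¬y7 must hold, so y7 = False.
(y7 ∨ ¬y10): since y7 = False, the clause reduces to (¬y10). y10 = False.
In (¬y3 ∨ y10), y10 is now false; ¬y3 must hold, so y3 = False.

False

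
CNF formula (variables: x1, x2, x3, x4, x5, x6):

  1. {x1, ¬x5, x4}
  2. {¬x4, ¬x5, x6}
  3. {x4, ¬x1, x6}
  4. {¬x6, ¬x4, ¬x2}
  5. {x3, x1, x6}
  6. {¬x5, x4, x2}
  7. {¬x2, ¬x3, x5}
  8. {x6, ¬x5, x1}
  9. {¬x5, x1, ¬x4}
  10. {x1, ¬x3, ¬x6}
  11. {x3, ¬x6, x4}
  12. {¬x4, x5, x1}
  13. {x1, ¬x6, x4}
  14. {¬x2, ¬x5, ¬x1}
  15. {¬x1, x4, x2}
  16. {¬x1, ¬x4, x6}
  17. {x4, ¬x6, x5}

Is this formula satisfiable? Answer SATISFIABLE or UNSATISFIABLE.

SATISFIABLE

Branch on x1: take x1 = False.
The remaining clauses are satisfied by x2 = False, x3 = True, x4 = False, x5 = False, x6 = False.
So x1=F, x2=F, x3=T, x4=F, x5=F, x6=F is a satisfying assignment.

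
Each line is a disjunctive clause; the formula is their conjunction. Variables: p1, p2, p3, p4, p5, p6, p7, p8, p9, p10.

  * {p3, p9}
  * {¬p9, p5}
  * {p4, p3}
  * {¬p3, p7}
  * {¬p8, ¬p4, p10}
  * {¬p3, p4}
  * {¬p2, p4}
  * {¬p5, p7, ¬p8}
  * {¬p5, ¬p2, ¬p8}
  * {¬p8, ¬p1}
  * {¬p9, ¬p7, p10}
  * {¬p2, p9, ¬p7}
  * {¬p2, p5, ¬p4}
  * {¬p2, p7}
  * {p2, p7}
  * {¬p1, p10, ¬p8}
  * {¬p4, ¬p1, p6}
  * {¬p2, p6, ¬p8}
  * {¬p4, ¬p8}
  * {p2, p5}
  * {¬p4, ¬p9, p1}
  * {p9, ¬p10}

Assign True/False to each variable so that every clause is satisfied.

p6 occurs only positively in the remaining clauses — set p6 = True.
p8 occurs only negated in the remaining clauses — set p8 = False.
Branch on p1: take p1 = True.
Branch on p2: take p2 = False.
  then p7 is forced to True.
  then p5 is forced to True.
For the remaining variables, p3 = True, p4 = True, p9 = True, p10 = True works.
Every clause has at least one true literal under this assignment.

p1=T, p2=F, p3=T, p4=T, p5=T, p6=T, p7=T, p8=F, p9=T, p10=T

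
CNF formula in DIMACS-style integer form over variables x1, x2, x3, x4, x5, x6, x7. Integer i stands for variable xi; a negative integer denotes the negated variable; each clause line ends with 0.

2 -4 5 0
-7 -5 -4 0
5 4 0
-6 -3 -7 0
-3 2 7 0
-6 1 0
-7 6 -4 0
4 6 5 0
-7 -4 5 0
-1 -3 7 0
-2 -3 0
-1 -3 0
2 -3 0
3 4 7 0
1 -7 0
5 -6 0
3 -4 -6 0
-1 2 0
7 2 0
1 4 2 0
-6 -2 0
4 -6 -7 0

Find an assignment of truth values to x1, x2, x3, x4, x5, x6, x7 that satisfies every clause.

x1=1, x2=1, x3=0, x4=1, x5=0, x6=0, x7=0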